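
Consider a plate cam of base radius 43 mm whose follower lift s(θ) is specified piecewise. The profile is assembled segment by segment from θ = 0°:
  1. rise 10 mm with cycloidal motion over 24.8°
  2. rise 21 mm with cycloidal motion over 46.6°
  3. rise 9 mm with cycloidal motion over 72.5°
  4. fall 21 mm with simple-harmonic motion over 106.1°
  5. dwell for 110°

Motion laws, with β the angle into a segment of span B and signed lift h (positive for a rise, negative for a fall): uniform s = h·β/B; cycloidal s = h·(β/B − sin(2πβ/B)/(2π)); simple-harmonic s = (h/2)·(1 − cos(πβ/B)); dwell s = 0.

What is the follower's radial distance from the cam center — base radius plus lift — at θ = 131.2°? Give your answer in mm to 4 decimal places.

seg 1 [0°–24.8°] cycloidal, h=10: full span → s += 10 → s = 10.0000
seg 2 [24.8°–71.4°] cycloidal, h=21: full span → s += 21 → s = 31.0000
seg 3 [71.4°–143.9°] cycloidal, h=9: θ=131.2° here. β=59.8, B=72.5. 9·(0.8248 − sin(2π·0.8248)/(2π)) = 8.7004 → s = 39.7004
radial distance = base radius + s = 43 + 39.7004 = 82.7004

82.7004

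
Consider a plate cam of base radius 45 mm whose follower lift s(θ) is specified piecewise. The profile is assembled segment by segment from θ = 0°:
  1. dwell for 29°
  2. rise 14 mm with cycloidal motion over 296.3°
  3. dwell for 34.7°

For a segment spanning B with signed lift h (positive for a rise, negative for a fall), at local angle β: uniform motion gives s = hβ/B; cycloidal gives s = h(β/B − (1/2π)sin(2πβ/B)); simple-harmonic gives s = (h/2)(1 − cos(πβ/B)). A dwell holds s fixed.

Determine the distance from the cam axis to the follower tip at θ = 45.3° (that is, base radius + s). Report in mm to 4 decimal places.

seg 1 [0°–29°] dwell: s stays 0.0000
seg 2 [29°–325.3°] cycloidal, h=14: θ=45.3° here. β=16.3, B=296.3. 14·(0.0550 − sin(2π·0.0550)/(2π)) = 0.0152 → s = 0.0152
radial distance = base radius + s = 45 + 0.0152 = 45.0152

45.0152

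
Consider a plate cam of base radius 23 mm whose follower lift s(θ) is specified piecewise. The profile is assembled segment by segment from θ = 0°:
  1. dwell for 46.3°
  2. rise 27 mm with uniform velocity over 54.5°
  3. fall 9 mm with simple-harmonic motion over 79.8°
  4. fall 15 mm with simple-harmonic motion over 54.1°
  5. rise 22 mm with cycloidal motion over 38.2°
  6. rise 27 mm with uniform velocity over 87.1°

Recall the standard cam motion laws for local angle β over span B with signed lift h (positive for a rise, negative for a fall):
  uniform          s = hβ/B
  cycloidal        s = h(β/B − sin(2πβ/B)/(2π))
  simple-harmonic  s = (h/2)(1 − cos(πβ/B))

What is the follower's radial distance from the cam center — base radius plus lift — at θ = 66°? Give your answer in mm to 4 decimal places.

seg 1 [0°–46.3°] dwell: s stays 0.0000
seg 2 [46.3°–100.8°] uniform, h=27: θ=66° here. β=19.7, B=54.5. 27·19.7/54.5 = 9.7596 → s = 9.7596
radial distance = base radius + s = 23 + 9.7596 = 32.7596

32.7596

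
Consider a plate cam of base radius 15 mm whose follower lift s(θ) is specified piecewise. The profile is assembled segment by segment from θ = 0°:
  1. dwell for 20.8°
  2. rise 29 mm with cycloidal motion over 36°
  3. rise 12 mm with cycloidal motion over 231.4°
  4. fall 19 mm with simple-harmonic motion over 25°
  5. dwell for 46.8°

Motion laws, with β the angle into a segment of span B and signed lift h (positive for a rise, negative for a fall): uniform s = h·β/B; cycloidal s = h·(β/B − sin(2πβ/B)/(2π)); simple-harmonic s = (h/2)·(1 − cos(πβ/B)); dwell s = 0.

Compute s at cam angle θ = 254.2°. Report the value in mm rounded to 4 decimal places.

seg 1 [0°–20.8°] dwell: s stays 0.0000
seg 2 [20.8°–56.8°] cycloidal, h=29: full span → s += 29 → s = 29.0000
seg 3 [56.8°–288.2°] cycloidal, h=12: θ=254.2° here. β=197.4, B=231.4. 12·(0.8531 − sin(2π·0.8531)/(2π)) = 11.7600 → s = 40.7600

40.7600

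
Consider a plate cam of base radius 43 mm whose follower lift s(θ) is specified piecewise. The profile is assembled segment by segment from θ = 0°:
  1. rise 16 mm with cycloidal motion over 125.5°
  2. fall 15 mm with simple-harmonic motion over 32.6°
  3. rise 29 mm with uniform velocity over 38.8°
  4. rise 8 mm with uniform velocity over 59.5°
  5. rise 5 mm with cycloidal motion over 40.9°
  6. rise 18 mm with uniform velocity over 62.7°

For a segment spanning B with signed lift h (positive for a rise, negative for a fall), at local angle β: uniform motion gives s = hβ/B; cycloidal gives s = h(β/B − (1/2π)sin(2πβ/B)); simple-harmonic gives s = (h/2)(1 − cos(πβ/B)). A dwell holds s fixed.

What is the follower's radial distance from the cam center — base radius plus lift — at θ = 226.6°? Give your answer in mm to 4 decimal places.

seg 1 [0°–125.5°] cycloidal, h=16: full span → s += 16 → s = 16.0000
seg 2 [125.5°–158.1°] simple-harmonic, h=-15: full span → s += -15 → s = 1.0000
seg 3 [158.1°–196.9°] uniform, h=29: full span → s += 29 → s = 30.0000
seg 4 [196.9°–256.4°] uniform, h=8: θ=226.6° here. β=29.7, B=59.5. 8·29.7/59.5 = 3.9933 → s = 33.9933
radial distance = base radius + s = 43 + 33.9933 = 76.9933

76.9933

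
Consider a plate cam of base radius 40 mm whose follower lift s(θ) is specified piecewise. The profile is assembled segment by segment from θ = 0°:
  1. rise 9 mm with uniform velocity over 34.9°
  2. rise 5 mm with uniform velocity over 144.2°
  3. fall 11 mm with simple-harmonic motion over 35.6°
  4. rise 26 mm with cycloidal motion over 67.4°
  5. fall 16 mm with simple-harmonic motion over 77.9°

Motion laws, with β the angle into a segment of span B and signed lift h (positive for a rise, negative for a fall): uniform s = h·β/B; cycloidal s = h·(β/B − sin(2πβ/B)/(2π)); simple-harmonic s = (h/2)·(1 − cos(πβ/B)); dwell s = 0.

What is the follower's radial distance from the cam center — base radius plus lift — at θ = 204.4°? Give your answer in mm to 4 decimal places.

seg 1 [0°–34.9°] uniform, h=9: full span → s += 9 → s = 9.0000
seg 2 [34.9°–179.1°] uniform, h=5: full span → s += 5 → s = 14.0000
seg 3 [179.1°–214.7°] simple-harmonic, h=-11: θ=204.4° here. β=25.3, B=35.6. -11/2·(1 − cos(π·0.7107)) = -8.8802 → s = 5.1198
radial distance = base radius + s = 40 + 5.1198 = 45.1198

45.1198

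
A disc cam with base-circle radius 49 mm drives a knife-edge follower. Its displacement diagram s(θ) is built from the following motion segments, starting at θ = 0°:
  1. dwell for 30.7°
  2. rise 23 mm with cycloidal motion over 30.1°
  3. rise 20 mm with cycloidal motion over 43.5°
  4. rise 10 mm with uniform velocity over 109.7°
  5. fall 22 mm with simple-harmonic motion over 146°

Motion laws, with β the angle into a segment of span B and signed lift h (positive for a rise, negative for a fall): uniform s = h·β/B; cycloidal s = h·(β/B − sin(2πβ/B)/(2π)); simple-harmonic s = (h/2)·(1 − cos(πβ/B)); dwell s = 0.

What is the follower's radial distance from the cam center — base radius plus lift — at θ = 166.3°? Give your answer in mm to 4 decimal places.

seg 1 [0°–30.7°] dwell: s stays 0.0000
seg 2 [30.7°–60.8°] cycloidal, h=23: full span → s += 23 → s = 23.0000
seg 3 [60.8°–104.3°] cycloidal, h=20: full span → s += 20 → s = 43.0000
seg 4 [104.3°–214°] uniform, h=10: θ=166.3° here. β=62, B=109.7. 10·62/109.7 = 5.6518 → s = 48.6518
radial distance = base radius + s = 49 + 48.6518 = 97.6518

97.6518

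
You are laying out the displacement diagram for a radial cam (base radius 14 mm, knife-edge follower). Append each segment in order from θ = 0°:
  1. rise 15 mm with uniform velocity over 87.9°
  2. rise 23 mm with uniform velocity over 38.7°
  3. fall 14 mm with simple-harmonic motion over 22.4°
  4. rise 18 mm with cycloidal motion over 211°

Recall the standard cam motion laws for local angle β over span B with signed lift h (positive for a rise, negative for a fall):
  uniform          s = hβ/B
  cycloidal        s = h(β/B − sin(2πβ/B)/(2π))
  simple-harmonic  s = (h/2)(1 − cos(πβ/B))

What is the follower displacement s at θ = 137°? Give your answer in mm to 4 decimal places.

seg 1 [0°–87.9°] uniform, h=15: full span → s += 15 → s = 15.0000
seg 2 [87.9°–126.6°] uniform, h=23: full span → s += 23 → s = 38.0000
seg 3 [126.6°–149°] simple-harmonic, h=-14: θ=137° here. β=10.4, B=22.4. -14/2·(1 − cos(π·0.4643)) = -6.2162 → s = 31.7838

31.7838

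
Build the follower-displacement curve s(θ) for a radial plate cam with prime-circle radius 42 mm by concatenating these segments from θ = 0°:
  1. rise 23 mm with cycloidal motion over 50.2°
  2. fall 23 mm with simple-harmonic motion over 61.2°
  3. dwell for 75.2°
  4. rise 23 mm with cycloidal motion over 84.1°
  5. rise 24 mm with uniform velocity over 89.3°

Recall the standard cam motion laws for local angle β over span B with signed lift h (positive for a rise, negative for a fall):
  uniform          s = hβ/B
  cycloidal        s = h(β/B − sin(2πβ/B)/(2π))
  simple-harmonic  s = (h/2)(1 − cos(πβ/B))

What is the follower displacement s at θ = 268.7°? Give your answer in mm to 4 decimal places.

seg 1 [0°–50.2°] cycloidal, h=23: full span → s += 23 → s = 23.0000
seg 2 [50.2°–111.4°] simple-harmonic, h=-23: full span → s += -23 → s = 0.0000
seg 3 [111.4°–186.6°] dwell: s stays 0.0000
seg 4 [186.6°–270.7°] cycloidal, h=23: θ=268.7° here. β=82.1, B=84.1. 23·(0.9762 − sin(2π·0.9762)/(2π)) = 22.9980 → s = 22.9980

22.9980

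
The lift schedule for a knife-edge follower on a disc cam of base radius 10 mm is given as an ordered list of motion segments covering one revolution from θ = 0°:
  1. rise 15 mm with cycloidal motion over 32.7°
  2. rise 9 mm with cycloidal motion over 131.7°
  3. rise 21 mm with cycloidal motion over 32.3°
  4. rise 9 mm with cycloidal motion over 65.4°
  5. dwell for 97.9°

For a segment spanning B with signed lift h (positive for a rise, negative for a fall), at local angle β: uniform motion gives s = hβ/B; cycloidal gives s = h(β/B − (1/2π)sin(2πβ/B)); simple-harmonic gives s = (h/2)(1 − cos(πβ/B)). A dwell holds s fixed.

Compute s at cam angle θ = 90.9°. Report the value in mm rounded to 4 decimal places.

seg 1 [0°–32.7°] cycloidal, h=15: full span → s += 15 → s = 15.0000
seg 2 [32.7°–164.4°] cycloidal, h=9: θ=90.9° here. β=58.2, B=131.7. 9·(0.4419 − sin(2π·0.4419)/(2π)) = 3.4660 → s = 18.4660

18.4660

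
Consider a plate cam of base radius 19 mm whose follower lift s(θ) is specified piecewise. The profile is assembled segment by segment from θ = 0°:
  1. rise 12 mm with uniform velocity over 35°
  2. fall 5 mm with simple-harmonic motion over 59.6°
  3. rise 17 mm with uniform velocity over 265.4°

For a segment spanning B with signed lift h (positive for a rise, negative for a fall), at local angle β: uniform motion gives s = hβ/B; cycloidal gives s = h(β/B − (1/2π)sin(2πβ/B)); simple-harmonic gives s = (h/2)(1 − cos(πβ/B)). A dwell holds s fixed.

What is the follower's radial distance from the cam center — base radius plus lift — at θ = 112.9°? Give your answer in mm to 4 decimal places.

seg 1 [0°–35°] uniform, h=12: full span → s += 12 → s = 12.0000
seg 2 [35°–94.6°] simple-harmonic, h=-5: full span → s += -5 → s = 7.0000
seg 3 [94.6°–360°] uniform, h=17: θ=112.9° here. β=18.3, B=265.4. 17·18.3/265.4 = 1.1722 → s = 8.1722
radial distance = base radius + s = 19 + 8.1722 = 27.1722

27.1722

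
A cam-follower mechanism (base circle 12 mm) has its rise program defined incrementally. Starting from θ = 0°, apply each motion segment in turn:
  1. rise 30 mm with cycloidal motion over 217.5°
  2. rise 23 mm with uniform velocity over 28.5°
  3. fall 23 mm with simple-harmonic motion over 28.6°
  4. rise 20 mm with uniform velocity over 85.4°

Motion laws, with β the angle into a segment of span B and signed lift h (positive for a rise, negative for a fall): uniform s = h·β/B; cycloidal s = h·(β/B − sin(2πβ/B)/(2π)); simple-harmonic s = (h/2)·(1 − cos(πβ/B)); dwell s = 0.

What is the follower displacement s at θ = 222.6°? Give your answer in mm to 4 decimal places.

seg 1 [0°–217.5°] cycloidal, h=30: full span → s += 30 → s = 30.0000
seg 2 [217.5°–246°] uniform, h=23: θ=222.6° here. β=5.1, B=28.5. 23·5.1/28.5 = 4.1158 → s = 34.1158

34.1158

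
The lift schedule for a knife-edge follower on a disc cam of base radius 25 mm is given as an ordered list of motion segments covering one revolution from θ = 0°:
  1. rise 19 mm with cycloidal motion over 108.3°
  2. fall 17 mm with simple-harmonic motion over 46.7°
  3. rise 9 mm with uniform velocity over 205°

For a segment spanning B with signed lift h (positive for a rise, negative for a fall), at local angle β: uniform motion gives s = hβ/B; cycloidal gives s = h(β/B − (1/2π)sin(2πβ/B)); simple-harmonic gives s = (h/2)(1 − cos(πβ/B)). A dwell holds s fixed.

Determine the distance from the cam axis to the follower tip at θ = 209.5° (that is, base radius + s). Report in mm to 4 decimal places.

seg 1 [0°–108.3°] cycloidal, h=19: full span → s += 19 → s = 19.0000
seg 2 [108.3°–155°] simple-harmonic, h=-17: full span → s += -17 → s = 2.0000
seg 3 [155°–360°] uniform, h=9: θ=209.5° here. β=54.5, B=205. 9·54.5/205 = 2.3927 → s = 4.3927
radial distance = base radius + s = 25 + 4.3927 = 29.3927

29.3927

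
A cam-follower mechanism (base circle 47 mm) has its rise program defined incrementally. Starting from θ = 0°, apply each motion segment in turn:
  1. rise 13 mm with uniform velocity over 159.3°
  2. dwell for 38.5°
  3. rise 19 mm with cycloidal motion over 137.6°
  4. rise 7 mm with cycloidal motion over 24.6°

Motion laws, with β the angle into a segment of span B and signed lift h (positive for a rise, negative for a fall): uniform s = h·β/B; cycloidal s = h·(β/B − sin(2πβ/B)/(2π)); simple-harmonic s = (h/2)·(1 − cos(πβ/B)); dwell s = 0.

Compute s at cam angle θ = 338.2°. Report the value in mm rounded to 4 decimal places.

seg 1 [0°–159.3°] uniform, h=13: full span → s += 13 → s = 13.0000
seg 2 [159.3°–197.8°] dwell: s stays 13.0000
seg 3 [197.8°–335.4°] cycloidal, h=19: full span → s += 19 → s = 32.0000
seg 4 [335.4°–360°] cycloidal, h=7: θ=338.2° here. β=2.8, B=24.6. 7·(0.1138 − sin(2π·0.1138)/(2π)) = 0.0662 → s = 32.0662

32.0662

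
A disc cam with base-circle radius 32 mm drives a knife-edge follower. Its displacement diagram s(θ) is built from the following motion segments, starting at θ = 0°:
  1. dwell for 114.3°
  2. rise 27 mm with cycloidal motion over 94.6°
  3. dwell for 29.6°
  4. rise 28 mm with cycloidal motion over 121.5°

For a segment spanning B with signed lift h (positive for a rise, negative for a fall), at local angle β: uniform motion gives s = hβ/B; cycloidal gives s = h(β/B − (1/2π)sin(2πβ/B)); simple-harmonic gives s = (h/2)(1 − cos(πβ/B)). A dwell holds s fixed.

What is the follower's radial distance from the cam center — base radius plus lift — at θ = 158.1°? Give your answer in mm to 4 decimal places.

seg 1 [0°–114.3°] dwell: s stays 0.0000
seg 2 [114.3°–208.9°] cycloidal, h=27: θ=158.1° here. β=43.8, B=94.6. 27·(0.4630 − sin(2π·0.4630)/(2π)) = 11.5111 → s = 11.5111
radial distance = base radius + s = 32 + 11.5111 = 43.5111

43.5111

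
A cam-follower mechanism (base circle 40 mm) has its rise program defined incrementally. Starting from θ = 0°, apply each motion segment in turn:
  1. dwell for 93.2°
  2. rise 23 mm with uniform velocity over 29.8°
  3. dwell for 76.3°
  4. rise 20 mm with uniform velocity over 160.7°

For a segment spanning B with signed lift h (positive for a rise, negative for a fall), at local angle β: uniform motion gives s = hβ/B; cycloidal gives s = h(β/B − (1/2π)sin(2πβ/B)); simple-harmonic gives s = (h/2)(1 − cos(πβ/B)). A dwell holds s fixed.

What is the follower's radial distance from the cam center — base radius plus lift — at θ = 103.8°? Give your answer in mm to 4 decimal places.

seg 1 [0°–93.2°] dwell: s stays 0.0000
seg 2 [93.2°–123°] uniform, h=23: θ=103.8° here. β=10.6, B=29.8. 23·10.6/29.8 = 8.1812 → s = 8.1812
radial distance = base radius + s = 40 + 8.1812 = 48.1812

48.1812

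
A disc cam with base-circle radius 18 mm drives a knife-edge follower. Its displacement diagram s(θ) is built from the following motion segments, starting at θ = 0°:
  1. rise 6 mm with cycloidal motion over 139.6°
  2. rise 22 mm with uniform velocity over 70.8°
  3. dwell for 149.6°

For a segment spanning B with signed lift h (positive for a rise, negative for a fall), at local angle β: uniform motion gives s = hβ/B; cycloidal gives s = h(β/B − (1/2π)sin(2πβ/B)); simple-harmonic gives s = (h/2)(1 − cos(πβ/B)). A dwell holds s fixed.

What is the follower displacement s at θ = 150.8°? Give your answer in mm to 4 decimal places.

seg 1 [0°–139.6°] cycloidal, h=6: full span → s += 6 → s = 6.0000
seg 2 [139.6°–210.4°] uniform, h=22: θ=150.8° here. β=11.2, B=70.8. 22·11.2/70.8 = 3.4802 → s = 9.4802

9.4802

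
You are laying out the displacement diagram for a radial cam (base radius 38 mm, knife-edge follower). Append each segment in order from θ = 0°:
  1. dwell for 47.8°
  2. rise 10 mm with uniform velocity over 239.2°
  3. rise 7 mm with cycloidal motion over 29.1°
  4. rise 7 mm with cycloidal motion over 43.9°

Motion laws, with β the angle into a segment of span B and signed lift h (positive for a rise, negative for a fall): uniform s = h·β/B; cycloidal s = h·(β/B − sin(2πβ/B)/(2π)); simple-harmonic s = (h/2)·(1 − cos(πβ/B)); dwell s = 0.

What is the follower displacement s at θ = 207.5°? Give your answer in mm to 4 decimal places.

seg 1 [0°–47.8°] dwell: s stays 0.0000
seg 2 [47.8°–287°] uniform, h=10: θ=207.5° here. β=159.7, B=239.2. 10·159.7/239.2 = 6.6764 → s = 6.6764

6.6764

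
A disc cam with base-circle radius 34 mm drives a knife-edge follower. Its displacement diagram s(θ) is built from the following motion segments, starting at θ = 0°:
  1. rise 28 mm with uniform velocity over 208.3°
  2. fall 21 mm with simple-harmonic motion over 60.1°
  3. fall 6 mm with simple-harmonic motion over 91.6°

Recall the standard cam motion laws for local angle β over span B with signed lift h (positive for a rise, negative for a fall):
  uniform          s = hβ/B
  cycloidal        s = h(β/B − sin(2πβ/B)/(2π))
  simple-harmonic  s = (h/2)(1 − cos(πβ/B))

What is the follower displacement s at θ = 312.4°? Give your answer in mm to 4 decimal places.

seg 1 [0°–208.3°] uniform, h=28: full span → s += 28 → s = 28.0000
seg 2 [208.3°–268.4°] simple-harmonic, h=-21: full span → s += -21 → s = 7.0000
seg 3 [268.4°–360°] simple-harmonic, h=-6: θ=312.4° here. β=44, B=91.6. -6/2·(1 − cos(π·0.4803)) = -2.8149 → s = 4.1851

4.1851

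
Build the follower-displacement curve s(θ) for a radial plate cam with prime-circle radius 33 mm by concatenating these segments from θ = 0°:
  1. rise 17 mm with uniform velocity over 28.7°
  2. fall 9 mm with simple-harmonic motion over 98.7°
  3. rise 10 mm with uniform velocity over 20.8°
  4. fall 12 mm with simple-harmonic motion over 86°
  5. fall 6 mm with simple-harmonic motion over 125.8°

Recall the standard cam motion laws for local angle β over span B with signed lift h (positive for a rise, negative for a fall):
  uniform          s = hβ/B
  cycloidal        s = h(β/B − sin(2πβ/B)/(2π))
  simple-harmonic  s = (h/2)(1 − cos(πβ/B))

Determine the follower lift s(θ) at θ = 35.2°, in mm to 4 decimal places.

seg 1 [0°–28.7°] uniform, h=17: full span → s += 17 → s = 17.0000
seg 2 [28.7°–127.4°] simple-harmonic, h=-9: θ=35.2° here. β=6.5, B=98.7. -9/2·(1 − cos(π·0.0659)) = -0.0960 → s = 16.9040

16.9040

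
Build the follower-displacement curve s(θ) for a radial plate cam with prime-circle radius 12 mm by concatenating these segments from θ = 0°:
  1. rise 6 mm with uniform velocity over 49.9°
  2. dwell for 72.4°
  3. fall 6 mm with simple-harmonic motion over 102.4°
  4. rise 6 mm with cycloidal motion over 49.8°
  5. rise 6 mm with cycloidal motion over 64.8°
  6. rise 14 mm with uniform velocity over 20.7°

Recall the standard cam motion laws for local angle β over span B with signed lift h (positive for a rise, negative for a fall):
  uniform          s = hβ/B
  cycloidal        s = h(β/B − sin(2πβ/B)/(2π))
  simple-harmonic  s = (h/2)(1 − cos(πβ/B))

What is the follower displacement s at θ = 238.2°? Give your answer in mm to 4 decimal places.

seg 1 [0°–49.9°] uniform, h=6: full span → s += 6 → s = 6.0000
seg 2 [49.9°–122.3°] dwell: s stays 6.0000
seg 3 [122.3°–224.7°] simple-harmonic, h=-6: full span → s += -6 → s = 0.0000
seg 4 [224.7°–274.5°] cycloidal, h=6: θ=238.2° here. β=13.5, B=49.8. 6·(0.2711 − sin(2π·0.2711)/(2π)) = 0.6799 → s = 0.6799

0.6799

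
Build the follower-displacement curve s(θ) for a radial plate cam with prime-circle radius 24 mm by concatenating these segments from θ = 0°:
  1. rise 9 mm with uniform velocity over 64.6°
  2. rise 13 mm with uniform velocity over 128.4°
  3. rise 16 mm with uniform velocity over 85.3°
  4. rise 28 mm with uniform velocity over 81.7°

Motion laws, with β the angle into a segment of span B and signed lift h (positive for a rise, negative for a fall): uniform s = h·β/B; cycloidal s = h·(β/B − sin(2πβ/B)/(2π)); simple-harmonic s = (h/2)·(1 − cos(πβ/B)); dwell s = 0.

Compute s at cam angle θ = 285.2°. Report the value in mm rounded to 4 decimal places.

seg 1 [0°–64.6°] uniform, h=9: full span → s += 9 → s = 9.0000
seg 2 [64.6°–193°] uniform, h=13: full span → s += 13 → s = 22.0000
seg 3 [193°–278.3°] uniform, h=16: full span → s += 16 → s = 38.0000
seg 4 [278.3°–360°] uniform, h=28: θ=285.2° here. β=6.9, B=81.7. 28·6.9/81.7 = 2.3647 → s = 40.3647

40.3647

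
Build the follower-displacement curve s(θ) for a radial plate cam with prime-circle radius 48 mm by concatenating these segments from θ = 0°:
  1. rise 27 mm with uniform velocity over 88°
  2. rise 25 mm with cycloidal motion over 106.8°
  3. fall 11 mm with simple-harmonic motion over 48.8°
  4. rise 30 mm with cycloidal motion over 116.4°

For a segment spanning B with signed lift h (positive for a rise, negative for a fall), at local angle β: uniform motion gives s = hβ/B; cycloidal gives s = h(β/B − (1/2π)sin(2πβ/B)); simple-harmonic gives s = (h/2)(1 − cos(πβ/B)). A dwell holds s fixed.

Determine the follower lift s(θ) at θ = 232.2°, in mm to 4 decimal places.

seg 1 [0°–88°] uniform, h=27: full span → s += 27 → s = 27.0000
seg 2 [88°–194.8°] cycloidal, h=25: full span → s += 25 → s = 52.0000
seg 3 [194.8°–243.6°] simple-harmonic, h=-11: θ=232.2° here. β=37.4, B=48.8. -11/2·(1 − cos(π·0.7664)) = -9.5841 → s = 42.4159

42.4159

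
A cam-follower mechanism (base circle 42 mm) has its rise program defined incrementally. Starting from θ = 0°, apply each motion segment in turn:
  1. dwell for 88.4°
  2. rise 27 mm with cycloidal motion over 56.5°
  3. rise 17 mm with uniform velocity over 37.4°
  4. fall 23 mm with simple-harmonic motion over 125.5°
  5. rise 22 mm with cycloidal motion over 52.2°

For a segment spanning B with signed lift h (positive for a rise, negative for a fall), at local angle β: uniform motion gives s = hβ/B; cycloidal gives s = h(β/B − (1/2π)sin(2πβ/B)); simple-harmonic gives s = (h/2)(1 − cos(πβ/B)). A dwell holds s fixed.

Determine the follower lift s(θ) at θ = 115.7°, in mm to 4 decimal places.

seg 1 [0°–88.4°] dwell: s stays 0.0000
seg 2 [88.4°–144.9°] cycloidal, h=27: θ=115.7° here. β=27.3, B=56.5. 27·(0.4832 − sin(2π·0.4832)/(2π)) = 12.5929 → s = 12.5929

12.5929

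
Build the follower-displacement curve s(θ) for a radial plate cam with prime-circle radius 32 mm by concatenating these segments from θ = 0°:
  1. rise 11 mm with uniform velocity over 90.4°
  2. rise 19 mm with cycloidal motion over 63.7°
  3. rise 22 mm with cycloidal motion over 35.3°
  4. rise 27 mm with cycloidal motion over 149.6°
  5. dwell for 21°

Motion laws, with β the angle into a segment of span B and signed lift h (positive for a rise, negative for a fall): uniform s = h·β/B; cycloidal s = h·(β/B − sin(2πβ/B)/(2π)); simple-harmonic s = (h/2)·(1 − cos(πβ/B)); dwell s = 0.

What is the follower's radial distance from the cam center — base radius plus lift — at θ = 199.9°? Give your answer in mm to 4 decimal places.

seg 1 [0°–90.4°] uniform, h=11: full span → s += 11 → s = 11.0000
seg 2 [90.4°–154.1°] cycloidal, h=19: full span → s += 19 → s = 30.0000
seg 3 [154.1°–189.4°] cycloidal, h=22: full span → s += 22 → s = 52.0000
seg 4 [189.4°–339°] cycloidal, h=27: θ=199.9° here. β=10.5, B=149.6. 27·(0.0702 − sin(2π·0.0702)/(2π)) = 0.0608 → s = 52.0608
radial distance = base radius + s = 32 + 52.0608 = 84.0608

84.0608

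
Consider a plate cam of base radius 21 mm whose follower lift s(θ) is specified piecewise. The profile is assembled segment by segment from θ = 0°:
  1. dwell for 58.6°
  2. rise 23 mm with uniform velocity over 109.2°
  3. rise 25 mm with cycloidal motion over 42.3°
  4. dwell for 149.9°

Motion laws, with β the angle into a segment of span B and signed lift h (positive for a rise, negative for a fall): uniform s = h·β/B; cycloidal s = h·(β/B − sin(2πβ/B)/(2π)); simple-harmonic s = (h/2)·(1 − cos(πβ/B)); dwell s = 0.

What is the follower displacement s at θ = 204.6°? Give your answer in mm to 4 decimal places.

seg 1 [0°–58.6°] dwell: s stays 0.0000
seg 2 [58.6°–167.8°] uniform, h=23: full span → s += 23 → s = 23.0000
seg 3 [167.8°–210.1°] cycloidal, h=25: θ=204.6° here. β=36.8, B=42.3. 25·(0.8700 − sin(2π·0.8700)/(2π)) = 24.6503 → s = 47.6503

47.6503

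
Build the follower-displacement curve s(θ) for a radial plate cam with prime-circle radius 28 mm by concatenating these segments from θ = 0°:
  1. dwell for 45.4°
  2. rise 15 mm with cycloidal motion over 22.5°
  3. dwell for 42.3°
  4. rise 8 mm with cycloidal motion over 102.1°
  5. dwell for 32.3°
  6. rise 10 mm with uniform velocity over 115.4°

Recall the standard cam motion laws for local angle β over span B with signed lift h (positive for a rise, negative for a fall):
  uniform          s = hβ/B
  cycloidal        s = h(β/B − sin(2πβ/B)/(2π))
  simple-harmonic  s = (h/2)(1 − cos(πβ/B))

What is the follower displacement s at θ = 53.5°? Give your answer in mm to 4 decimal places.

seg 1 [0°–45.4°] dwell: s stays 0.0000
seg 2 [45.4°–67.9°] cycloidal, h=15: θ=53.5° here. β=8.1, B=22.5. 15·(0.3600 − sin(2π·0.3600)/(2π)) = 3.5605 → s = 3.5605

3.5605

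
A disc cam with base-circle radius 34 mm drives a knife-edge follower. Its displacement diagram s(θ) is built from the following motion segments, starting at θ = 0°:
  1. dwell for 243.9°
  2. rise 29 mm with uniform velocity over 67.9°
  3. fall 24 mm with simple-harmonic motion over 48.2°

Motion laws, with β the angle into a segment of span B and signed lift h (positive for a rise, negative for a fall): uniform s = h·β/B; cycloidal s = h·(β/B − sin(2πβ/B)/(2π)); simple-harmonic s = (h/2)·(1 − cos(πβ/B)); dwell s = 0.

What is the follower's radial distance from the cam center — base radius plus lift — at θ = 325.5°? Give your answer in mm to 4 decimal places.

seg 1 [0°–243.9°] dwell: s stays 0.0000
seg 2 [243.9°–311.8°] uniform, h=29: full span → s += 29 → s = 29.0000
seg 3 [311.8°–360°] simple-harmonic, h=-24: θ=325.5° here. β=13.7, B=48.2. -24/2·(1 − cos(π·0.2842)) = -4.4745 → s = 24.5255
radial distance = base radius + s = 34 + 24.5255 = 58.5255

58.5255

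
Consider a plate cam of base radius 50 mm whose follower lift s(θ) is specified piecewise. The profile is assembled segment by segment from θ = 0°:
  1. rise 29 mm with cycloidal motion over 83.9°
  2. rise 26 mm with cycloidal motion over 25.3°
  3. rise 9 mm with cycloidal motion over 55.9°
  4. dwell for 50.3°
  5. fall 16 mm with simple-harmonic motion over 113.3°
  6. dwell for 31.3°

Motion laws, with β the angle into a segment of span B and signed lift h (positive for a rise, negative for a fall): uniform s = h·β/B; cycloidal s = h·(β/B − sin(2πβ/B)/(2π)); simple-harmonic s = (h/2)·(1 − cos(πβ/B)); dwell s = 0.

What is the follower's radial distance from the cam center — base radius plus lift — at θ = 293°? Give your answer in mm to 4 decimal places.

seg 1 [0°–83.9°] cycloidal, h=29: full span → s += 29 → s = 29.0000
seg 2 [83.9°–109.2°] cycloidal, h=26: full span → s += 26 → s = 55.0000
seg 3 [109.2°–165.1°] cycloidal, h=9: full span → s += 9 → s = 64.0000
seg 4 [165.1°–215.4°] dwell: s stays 64.0000
seg 5 [215.4°–328.7°] simple-harmonic, h=-16: θ=293° here. β=77.6, B=113.3. -16/2·(1 − cos(π·0.6849)) = -12.3902 → s = 51.6098
radial distance = base radius + s = 50 + 51.6098 = 101.6098

101.6098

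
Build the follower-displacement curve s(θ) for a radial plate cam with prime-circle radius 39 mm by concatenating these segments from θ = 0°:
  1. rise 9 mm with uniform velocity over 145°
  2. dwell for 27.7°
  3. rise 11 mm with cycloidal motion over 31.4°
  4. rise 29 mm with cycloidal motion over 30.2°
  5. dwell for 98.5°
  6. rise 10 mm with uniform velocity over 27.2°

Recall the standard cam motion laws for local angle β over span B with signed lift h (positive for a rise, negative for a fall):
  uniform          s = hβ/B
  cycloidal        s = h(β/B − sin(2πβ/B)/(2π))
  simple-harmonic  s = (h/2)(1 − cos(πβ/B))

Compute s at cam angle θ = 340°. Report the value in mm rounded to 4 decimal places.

seg 1 [0°–145°] uniform, h=9: full span → s += 9 → s = 9.0000
seg 2 [145°–172.7°] dwell: s stays 9.0000
seg 3 [172.7°–204.1°] cycloidal, h=11: full span → s += 11 → s = 20.0000
seg 4 [204.1°–234.3°] cycloidal, h=29: full span → s += 29 → s = 49.0000
seg 5 [234.3°–332.8°] dwell: s stays 49.0000
seg 6 [332.8°–360°] uniform, h=10: θ=340° here. β=7.2, B=27.2. 10·7.2/27.2 = 2.6471 → s = 51.6471

51.6471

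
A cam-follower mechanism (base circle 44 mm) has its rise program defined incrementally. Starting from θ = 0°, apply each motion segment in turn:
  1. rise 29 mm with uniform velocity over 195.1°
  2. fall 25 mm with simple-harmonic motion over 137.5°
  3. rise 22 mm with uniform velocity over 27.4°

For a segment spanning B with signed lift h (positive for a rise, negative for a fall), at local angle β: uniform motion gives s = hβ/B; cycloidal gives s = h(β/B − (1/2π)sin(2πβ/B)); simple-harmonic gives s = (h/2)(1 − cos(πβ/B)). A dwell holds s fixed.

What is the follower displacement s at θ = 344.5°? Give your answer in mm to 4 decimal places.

seg 1 [0°–195.1°] uniform, h=29: full span → s += 29 → s = 29.0000
seg 2 [195.1°–332.6°] simple-harmonic, h=-25: full span → s += -25 → s = 4.0000
seg 3 [332.6°–360°] uniform, h=22: θ=344.5° here. β=11.9, B=27.4. 22·11.9/27.4 = 9.5547 → s = 13.5547

13.5547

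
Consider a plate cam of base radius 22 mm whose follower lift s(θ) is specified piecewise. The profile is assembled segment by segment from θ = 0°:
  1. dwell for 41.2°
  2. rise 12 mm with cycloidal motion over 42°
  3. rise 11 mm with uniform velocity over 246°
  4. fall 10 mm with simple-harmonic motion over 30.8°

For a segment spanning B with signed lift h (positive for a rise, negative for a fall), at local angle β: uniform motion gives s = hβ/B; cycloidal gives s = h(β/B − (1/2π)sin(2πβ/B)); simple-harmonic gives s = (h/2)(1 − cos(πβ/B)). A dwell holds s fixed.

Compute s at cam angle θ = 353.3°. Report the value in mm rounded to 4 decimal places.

seg 1 [0°–41.2°] dwell: s stays 0.0000
seg 2 [41.2°–83.2°] cycloidal, h=12: full span → s += 12 → s = 12.0000
seg 3 [83.2°–329.2°] uniform, h=11: full span → s += 11 → s = 23.0000
seg 4 [329.2°–360°] simple-harmonic, h=-10: θ=353.3° here. β=24.1, B=30.8. -10/2·(1 − cos(π·0.7825)) = -8.8772 → s = 14.1228

14.1228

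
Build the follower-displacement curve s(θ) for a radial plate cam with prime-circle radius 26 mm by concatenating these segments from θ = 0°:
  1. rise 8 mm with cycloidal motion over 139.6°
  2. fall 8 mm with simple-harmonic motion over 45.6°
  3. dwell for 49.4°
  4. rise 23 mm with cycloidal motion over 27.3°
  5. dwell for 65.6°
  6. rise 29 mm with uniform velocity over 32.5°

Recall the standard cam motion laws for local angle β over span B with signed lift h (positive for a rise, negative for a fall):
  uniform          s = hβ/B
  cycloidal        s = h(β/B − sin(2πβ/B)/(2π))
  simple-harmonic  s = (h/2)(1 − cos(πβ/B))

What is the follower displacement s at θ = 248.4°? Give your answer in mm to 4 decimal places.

seg 1 [0°–139.6°] cycloidal, h=8: full span → s += 8 → s = 8.0000
seg 2 [139.6°–185.2°] simple-harmonic, h=-8: full span → s += -8 → s = 0.0000
seg 3 [185.2°–234.6°] dwell: s stays 0.0000
seg 4 [234.6°–261.9°] cycloidal, h=23: θ=248.4° here. β=13.8, B=27.3. 23·(0.5055 − sin(2π·0.5055)/(2π)) = 11.7527 → s = 11.7527

11.7527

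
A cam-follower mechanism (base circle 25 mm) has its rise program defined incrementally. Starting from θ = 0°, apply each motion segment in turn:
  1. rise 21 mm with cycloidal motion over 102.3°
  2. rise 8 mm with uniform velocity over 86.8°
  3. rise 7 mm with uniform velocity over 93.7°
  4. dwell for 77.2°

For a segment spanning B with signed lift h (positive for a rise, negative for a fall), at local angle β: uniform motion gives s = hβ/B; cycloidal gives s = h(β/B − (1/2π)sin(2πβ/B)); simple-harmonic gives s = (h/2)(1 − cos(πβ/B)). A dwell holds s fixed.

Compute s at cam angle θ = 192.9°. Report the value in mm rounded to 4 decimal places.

seg 1 [0°–102.3°] cycloidal, h=21: full span → s += 21 → s = 21.0000
seg 2 [102.3°–189.1°] uniform, h=8: full span → s += 8 → s = 29.0000
seg 3 [189.1°–282.8°] uniform, h=7: θ=192.9° here. β=3.8, B=93.7. 7·3.8/93.7 = 0.2839 → s = 29.2839

29.2839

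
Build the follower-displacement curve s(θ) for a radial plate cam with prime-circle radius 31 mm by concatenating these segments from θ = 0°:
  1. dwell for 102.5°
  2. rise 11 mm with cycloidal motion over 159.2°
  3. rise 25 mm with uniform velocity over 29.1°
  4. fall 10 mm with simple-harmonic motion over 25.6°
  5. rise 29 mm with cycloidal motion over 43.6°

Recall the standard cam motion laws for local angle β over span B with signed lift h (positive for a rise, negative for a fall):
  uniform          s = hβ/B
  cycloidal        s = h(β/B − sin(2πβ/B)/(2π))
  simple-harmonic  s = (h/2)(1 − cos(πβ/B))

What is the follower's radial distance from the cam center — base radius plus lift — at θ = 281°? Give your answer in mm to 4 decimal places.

seg 1 [0°–102.5°] dwell: s stays 0.0000
seg 2 [102.5°–261.7°] cycloidal, h=11: full span → s += 11 → s = 11.0000
seg 3 [261.7°–290.8°] uniform, h=25: θ=281° here. β=19.3, B=29.1. 25·19.3/29.1 = 16.5808 → s = 27.5808
radial distance = base radius + s = 31 + 27.5808 = 58.5808

58.5808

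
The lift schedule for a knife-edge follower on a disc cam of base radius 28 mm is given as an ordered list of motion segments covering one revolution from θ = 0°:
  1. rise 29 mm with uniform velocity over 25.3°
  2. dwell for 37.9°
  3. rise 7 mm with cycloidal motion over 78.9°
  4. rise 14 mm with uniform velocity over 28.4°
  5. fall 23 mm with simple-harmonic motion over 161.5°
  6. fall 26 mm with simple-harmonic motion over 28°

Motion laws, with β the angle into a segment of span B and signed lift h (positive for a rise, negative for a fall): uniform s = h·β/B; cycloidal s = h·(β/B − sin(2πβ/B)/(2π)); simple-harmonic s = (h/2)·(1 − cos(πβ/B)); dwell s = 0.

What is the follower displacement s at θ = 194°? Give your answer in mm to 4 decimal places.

seg 1 [0°–25.3°] uniform, h=29: full span → s += 29 → s = 29.0000
seg 2 [25.3°–63.2°] dwell: s stays 29.0000
seg 3 [63.2°–142.1°] cycloidal, h=7: full span → s += 7 → s = 36.0000
seg 4 [142.1°–170.5°] uniform, h=14: full span → s += 14 → s = 50.0000
seg 5 [170.5°–332°] simple-harmonic, h=-23: θ=194° here. β=23.5, B=161.5. -23/2·(1 − cos(π·0.1455)) = -1.1808 → s = 48.8192

48.8192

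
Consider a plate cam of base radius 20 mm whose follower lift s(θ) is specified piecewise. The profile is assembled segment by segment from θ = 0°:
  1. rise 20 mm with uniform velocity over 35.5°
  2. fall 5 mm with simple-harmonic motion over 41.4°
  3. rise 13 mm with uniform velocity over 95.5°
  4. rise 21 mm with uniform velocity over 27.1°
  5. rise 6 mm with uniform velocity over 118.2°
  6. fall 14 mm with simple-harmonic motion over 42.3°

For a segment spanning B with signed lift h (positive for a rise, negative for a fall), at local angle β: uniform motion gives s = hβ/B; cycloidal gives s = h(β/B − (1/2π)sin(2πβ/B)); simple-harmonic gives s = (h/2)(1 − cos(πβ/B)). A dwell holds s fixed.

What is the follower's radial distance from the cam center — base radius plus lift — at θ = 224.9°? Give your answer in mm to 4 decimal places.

seg 1 [0°–35.5°] uniform, h=20: full span → s += 20 → s = 20.0000
seg 2 [35.5°–76.9°] simple-harmonic, h=-5: full span → s += -5 → s = 15.0000
seg 3 [76.9°–172.4°] uniform, h=13: full span → s += 13 → s = 28.0000
seg 4 [172.4°–199.5°] uniform, h=21: full span → s += 21 → s = 49.0000
seg 5 [199.5°–317.7°] uniform, h=6: θ=224.9° here. β=25.4, B=118.2. 6·25.4/118.2 = 1.2893 → s = 50.2893
radial distance = base radius + s = 20 + 50.2893 = 70.2893

70.2893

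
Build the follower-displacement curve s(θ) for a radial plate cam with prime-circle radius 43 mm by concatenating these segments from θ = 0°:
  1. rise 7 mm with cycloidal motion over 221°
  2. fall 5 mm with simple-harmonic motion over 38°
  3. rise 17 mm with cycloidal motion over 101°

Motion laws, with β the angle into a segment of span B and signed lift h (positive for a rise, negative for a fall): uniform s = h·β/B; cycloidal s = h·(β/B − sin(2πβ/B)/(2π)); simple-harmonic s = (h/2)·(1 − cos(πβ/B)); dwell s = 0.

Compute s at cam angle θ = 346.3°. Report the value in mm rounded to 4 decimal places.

seg 1 [0°–221°] cycloidal, h=7: full span → s += 7 → s = 7.0000
seg 2 [221°–259°] simple-harmonic, h=-5: full span → s += -5 → s = 2.0000
seg 3 [259°–360°] cycloidal, h=17: θ=346.3° here. β=87.3, B=101. 17·(0.8644 − sin(2π·0.8644)/(2π)) = 16.7308 → s = 18.7308

18.7308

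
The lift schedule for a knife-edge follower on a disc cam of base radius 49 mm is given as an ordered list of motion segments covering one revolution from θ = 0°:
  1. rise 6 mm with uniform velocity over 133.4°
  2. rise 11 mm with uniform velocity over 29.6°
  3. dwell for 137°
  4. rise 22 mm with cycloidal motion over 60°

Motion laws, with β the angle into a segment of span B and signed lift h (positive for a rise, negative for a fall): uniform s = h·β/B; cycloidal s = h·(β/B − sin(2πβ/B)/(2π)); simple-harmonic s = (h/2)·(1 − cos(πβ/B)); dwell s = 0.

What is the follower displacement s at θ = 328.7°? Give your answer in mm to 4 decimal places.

seg 1 [0°–133.4°] uniform, h=6: full span → s += 6 → s = 6.0000
seg 2 [133.4°–163°] uniform, h=11: full span → s += 11 → s = 17.0000
seg 3 [163°–300°] dwell: s stays 17.0000
seg 4 [300°–360°] cycloidal, h=22: θ=328.7° here. β=28.7, B=60. 22·(0.4783 − sin(2π·0.4783)/(2π)) = 10.0481 → s = 27.0481

27.0481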